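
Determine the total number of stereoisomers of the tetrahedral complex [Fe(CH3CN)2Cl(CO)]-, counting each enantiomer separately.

All four vertices of a tetrahedron are equivalent and mutually adjacent, so cis/trans isomerism cannot arise.
Only one geometric arrangement is possible.

1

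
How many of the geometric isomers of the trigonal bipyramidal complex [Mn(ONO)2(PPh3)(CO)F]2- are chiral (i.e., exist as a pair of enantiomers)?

A trigonal bipyramid has two axial and three equatorial sites, which are chemically inequivalent.
Placing the ligands in turn and identifying arrangements related by rotation or reflection leaves 7 distinct geometric isomers.
Of these, 3 lack any improper symmetry element and so occur as enantiomeric pairs, giving 7 + 3 = 10 stereoisomers in total.

3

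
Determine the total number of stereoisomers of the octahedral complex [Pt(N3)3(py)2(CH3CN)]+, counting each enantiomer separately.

In an octahedral complex each vertex has one trans partner and four cis neighbours.
Working through the distinct placements yields 3 geometric isomers: N3 mer, py trans; N3 fac, py cis; N3 mer, py cis.
Each arrangement has an internal mirror plane or centre of symmetry, so none is chiral.

3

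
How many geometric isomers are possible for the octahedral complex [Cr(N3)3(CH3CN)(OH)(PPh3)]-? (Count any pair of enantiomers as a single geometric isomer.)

In an octahedral complex each vertex has one trans partner and four cis neighbours.
The distinct arrangements are (4 in all): N3 mer (3 arrangements); N3 fac (chiral).

4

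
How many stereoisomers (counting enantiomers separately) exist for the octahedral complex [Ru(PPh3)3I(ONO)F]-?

5

An octahedron has six vertices in three trans pairs; every non-trans pair is cis.
Working through the distinct placements yields 4 geometric isomers: PPh3 mer (3 arrangements); PPh3 fac (chiral).
One of these lacks any improper symmetry element and so occurs as an enantiomeric pair, giving 4 + 1 = 5 stereoisomers in total.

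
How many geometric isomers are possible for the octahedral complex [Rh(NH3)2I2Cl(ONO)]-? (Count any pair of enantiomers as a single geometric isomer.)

In an octahedral complex each vertex has one trans partner and four cis neighbours.
The distinct arrangements are (6 in all): NH3 cis, I cis (3 arrangements, 2 chiral); NH3 trans, I cis; NH3 cis, I trans; NH3 trans, I trans.

6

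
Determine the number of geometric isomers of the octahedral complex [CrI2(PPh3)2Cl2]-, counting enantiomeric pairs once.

5

In an octahedral complex each vertex has one trans partner and four cis neighbours.
Systematic placement gives 5 geometric isomers: I trans, PPh3 trans, Cl trans; I cis, PPh3 cis, Cl trans; I cis, PPh3 trans, Cl cis; I cis, PPh3 cis, Cl cis (chiral); I trans, PPh3 cis, Cl cis.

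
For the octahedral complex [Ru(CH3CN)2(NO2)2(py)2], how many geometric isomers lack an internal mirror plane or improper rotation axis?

1

An octahedron has six vertices in three trans pairs; every non-trans pair is cis.
Systematic placement gives 5 geometric isomers: CH3CN trans, NO2 trans, py trans; CH3CN trans, NO2 cis, py cis; CH3CN cis, NO2 cis, py trans; CH3CN cis, NO2 cis, py cis (chiral); CH3CN cis, NO2 trans, py cis.
One of these lacks any improper symmetry element and so occurs as an enantiomeric pair, giving 5 + 1 = 6 stereoisomers in total.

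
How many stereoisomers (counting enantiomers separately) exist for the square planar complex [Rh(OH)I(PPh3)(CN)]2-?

A square has two trans pairs of vertices; adjacent vertices are cis.
The distinct arrangements are (3 in all): (CN/OH trans, I/PPh3 trans); (CN/PPh3 trans, I/OH trans); (CN/I trans, OH/PPh3 trans).
Each arrangement has an internal mirror plane or centre of symmetry, so none is chiral.

3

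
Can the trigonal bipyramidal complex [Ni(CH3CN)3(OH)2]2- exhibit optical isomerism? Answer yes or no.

In a trigonal bipyramid the two axial positions differ from the three equatorial ones.
Working through the distinct placements yields 3 geometric isomers: OH both equatorial; OH one axial, one equatorial; OH both axial.
Each arrangement has an internal mirror plane or centre of symmetry, so none is chiral.

no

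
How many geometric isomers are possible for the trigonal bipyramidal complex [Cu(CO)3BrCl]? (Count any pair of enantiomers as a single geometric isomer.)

A trigonal bipyramid has two axial and three equatorial sites, which are chemically inequivalent.
There are 4 geometric isomers: Br axial, Cl equatorial; Br axial, Cl axial; Br equatorial, Cl equatorial; Br equatorial, Cl axial.

4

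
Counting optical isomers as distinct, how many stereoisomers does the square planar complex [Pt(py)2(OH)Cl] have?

2

A square has two trans pairs of vertices; adjacent vertices are cis.
Systematic placement gives 2 geometric isomers: py cis; py trans.
Each arrangement has an internal mirror plane or centre of symmetry, so none is chiral.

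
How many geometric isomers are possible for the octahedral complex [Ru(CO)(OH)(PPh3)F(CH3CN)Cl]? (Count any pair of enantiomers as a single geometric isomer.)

In an octahedral complex each vertex has one trans partner and four cis neighbours.
Exhaustive case analysis gives 15 geometric isomers.

15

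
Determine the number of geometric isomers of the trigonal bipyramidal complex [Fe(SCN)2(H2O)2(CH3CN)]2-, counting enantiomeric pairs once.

5

In a trigonal bipyramid the two axial positions differ from the three equatorial ones.
Placing the ligands in turn and identifying arrangements related by rotation or reflection leaves 5 distinct geometric isomers.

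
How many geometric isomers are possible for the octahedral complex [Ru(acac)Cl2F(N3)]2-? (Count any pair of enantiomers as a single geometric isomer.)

An octahedron has six vertices in three trans pairs; every non-trans pair is cis.
Each acac is bidentate and must span two cis positions.
There are 4 geometric isomers: Cl trans; Cl cis (3 arrangements, 2 chiral).

4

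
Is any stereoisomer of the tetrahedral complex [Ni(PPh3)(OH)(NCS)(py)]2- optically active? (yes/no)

yes

In a tetrahedral complex all four positions are equivalent and every pair of ligands is adjacent — there is no cis/trans distinction.
Only one geometric arrangement is possible; it has no improper symmetry element, so it exists as a pair of enantiomers (2 stereoisomers).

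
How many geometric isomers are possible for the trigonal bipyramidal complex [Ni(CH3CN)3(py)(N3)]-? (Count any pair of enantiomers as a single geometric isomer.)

4

In a trigonal bipyramid the two axial positions differ from the three equatorial ones.
There are 4 geometric isomers: py equatorial, N3 equatorial; py equatorial, N3 axial; py axial, N3 equatorial; py axial, N3 axial.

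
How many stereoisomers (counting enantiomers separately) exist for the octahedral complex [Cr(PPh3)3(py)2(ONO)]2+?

The distinct arrangements are (3 in all): PPh3 mer, py trans; PPh3 fac, py cis; PPh3 mer, py cis.
Each arrangement has an internal mirror plane or centre of symmetry, so none is chiral.

3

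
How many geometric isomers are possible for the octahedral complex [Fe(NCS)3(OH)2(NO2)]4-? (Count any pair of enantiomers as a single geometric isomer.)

3

An octahedron has six vertices in three trans pairs; every non-trans pair is cis.
There are 3 geometric isomers: NCS mer, OH trans; NCS mer, OH cis; NCS fac, OH cis.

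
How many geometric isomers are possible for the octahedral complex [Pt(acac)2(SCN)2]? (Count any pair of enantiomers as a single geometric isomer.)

2

The six octahedral sites form three mutually perpendicular trans pairs.
Each acac is bidentate and must span two cis positions.
Systematic placement gives 2 geometric isomers: SCN trans; SCN cis (chiral).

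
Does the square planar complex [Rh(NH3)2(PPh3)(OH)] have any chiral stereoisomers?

A square has two trans pairs of vertices; adjacent vertices are cis.
Working through the distinct placements yields 2 geometric isomers: NH3 cis; NH3 trans.
Each arrangement has an internal mirror plane or centre of symmetry, so none is chiral.

no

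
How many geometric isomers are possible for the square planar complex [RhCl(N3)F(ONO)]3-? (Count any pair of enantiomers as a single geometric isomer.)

3

Working through the distinct placements yields 3 geometric isomers: (Cl/N3 trans, F/ONO trans); (Cl/ONO trans, F/N3 trans); (Cl/F trans, N3/ONO trans).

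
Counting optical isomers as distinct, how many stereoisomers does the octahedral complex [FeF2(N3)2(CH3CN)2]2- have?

6

An octahedron has six vertices in three trans pairs; every non-trans pair is cis.
There are 5 geometric isomers: F trans, N3 trans, CH3CN trans; F cis, N3 cis, CH3CN trans; F cis, N3 trans, CH3CN cis; F cis, N3 cis, CH3CN cis (chiral); F trans, N3 cis, CH3CN cis.
One of these lacks any improper symmetry element and so occurs as an enantiomeric pair, giving 5 + 1 = 6 stereoisomers in total.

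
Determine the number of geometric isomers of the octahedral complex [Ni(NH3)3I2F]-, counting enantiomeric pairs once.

3

The distinct arrangements are (3 in all): NH3 mer, I cis; NH3 mer, I trans; NH3 fac, I cis.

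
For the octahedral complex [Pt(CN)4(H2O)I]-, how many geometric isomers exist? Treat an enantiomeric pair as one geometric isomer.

In an octahedral complex each vertex has one trans partner and four cis neighbours.
Systematic placement gives 2 geometric isomers: H2O and I mutually trans; H2O and I mutually cis.

2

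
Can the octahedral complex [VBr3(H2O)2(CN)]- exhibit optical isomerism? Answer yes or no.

Systematic placement gives 3 geometric isomers: Br mer, H2O trans; Br mer, H2O cis; Br fac, H2O cis.
Each arrangement has an internal mirror plane or centre of symmetry, so none is chiral.

no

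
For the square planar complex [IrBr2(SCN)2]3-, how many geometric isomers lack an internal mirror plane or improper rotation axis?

0

In a square planar complex each vertex has one trans partner and two cis neighbours.
There are 2 geometric isomers: Br cis; Br trans.
Each arrangement has an internal mirror plane or centre of symmetry, so none is chiral.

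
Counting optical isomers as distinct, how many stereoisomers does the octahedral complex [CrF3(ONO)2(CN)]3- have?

The six octahedral sites form three mutually perpendicular trans pairs.
Systematic placement gives 3 geometric isomers: F mer, ONO trans; F fac, ONO cis; F mer, ONO cis.
Each arrangement has an internal mirror plane or centre of symmetry, so none is chiral.

3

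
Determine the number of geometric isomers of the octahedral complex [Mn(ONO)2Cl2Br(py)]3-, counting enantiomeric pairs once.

6

The six octahedral sites form three mutually perpendicular trans pairs.
The distinct arrangements are (6 in all): ONO cis, Cl cis (3 arrangements, 2 chiral); ONO trans, Cl cis; ONO cis, Cl trans; ONO trans, Cl trans.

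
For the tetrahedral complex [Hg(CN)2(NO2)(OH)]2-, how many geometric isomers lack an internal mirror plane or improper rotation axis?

0

Only one geometric arrangement is possible.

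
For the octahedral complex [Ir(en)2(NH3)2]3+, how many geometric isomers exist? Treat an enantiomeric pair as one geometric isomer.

An octahedron has six vertices in three trans pairs; every non-trans pair is cis.
Each en is bidentate and must span two cis positions.
Systematic placement gives 2 geometric isomers: NH3 trans; NH3 cis (chiral).

2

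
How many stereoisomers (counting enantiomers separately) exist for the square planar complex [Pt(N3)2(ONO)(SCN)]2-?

A square has two trans pairs of vertices; adjacent vertices are cis.
Working through the distinct placements yields 2 geometric isomers: N3 cis; N3 trans.
Each arrangement has an internal mirror plane or centre of symmetry, so none is chiral.

2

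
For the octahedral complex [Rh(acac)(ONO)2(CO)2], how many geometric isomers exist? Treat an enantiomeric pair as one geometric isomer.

The six octahedral sites form three mutually perpendicular trans pairs.
Each acac is bidentate and must span two cis positions.
The distinct arrangements are (3 in all): ONO cis, CO trans; ONO cis, CO cis (chiral); ONO trans, CO cis.

3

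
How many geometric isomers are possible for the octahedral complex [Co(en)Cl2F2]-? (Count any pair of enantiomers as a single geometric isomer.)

Each en is bidentate and must span two cis positions.
Working through the distinct placements yields 3 geometric isomers: Cl trans, F cis; Cl cis, F cis (chiral); Cl cis, F trans.

3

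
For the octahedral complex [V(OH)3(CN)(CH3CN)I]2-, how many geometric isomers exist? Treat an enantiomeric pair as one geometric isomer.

In an octahedral complex each vertex has one trans partner and four cis neighbours.
There are 4 geometric isomers: OH mer (3 arrangements); OH fac (chiral).

4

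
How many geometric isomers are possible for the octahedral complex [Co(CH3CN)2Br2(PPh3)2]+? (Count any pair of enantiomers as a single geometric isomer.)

5

In an octahedral complex each vertex has one trans partner and four cis neighbours.
Working through the distinct placements yields 5 geometric isomers: CH3CN trans, Br trans, PPh3 trans; CH3CN cis, Br trans, PPh3 cis; CH3CN cis, Br cis, PPh3 trans; CH3CN cis, Br cis, PPh3 cis (chiral); CH3CN trans, Br cis, PPh3 cis.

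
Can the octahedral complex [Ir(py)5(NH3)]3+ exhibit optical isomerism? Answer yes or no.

no

In an octahedral complex each vertex has one trans partner and four cis neighbours.
Only one geometric arrangement is possible.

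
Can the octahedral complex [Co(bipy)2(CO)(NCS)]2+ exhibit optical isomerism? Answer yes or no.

yes

The six octahedral sites form three mutually perpendicular trans pairs.
Each bipy is bidentate and must span two cis positions.
There are 2 geometric isomers: CO and NCS mutually trans; CO and NCS mutually cis (chiral).
One of these lacks any improper symmetry element and so occurs as an enantiomeric pair, giving 2 + 1 = 3 stereoisomers in total.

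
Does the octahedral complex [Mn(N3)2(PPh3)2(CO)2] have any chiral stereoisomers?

The six octahedral sites form three mutually perpendicular trans pairs.
Working through the distinct placements yields 5 geometric isomers: N3 trans, PPh3 trans, CO trans; N3 cis, PPh3 cis, CO trans; N3 cis, PPh3 trans, CO cis; N3 cis, PPh3 cis, CO cis (chiral); N3 trans, PPh3 cis, CO cis.
One of these lacks any improper symmetry element and so occurs as an enantiomeric pair, giving 5 + 1 = 6 stereoisomers in total.

yes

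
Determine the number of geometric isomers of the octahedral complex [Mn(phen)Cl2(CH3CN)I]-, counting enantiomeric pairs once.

4

The six octahedral sites form three mutually perpendicular trans pairs.
Each phen is bidentate and must span two cis positions.
Systematic placement gives 4 geometric isomers: Cl cis (3 arrangements, 2 chiral); Cl trans.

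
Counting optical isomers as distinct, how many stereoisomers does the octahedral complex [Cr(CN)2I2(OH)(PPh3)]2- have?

There are 6 geometric isomers: CN trans, I trans; CN trans, I cis; CN cis, I cis (3 arrangements, 2 chiral); CN cis, I trans.
Of these, 2 lack any improper symmetry element and so occur as enantiomeric pairs, giving 6 + 2 = 8 stereoisomers in total.

8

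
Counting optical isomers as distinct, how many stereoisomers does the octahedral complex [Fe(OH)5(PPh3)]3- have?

An octahedron has six vertices in three trans pairs; every non-trans pair is cis.
Only one geometric arrangement is possible.

1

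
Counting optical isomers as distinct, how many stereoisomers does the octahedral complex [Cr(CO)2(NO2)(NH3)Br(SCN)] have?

In an octahedral complex each vertex has one trans partner and four cis neighbours.
Exhaustive case analysis gives 9 geometric isomers.
Of these, 6 lack any improper symmetry element and so occur as enantiomeric pairs, giving 9 + 6 = 15 stereoisomers in total.

15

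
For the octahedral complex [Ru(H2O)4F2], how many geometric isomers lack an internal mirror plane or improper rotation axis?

0

The six octahedral sites form three mutually perpendicular trans pairs.
There are 2 geometric isomers: F trans; F cis.
Each arrangement has an internal mirror plane or centre of symmetry, so none is chiral.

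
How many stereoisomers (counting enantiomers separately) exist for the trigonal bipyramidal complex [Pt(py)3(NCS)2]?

In a trigonal bipyramid the two axial positions differ from the three equatorial ones.
There are 3 geometric isomers: NCS both axial; NCS one axial, one equatorial; NCS both equatorial.
Each arrangement has an internal mirror plane or centre of symmetry, so none is chiral.

3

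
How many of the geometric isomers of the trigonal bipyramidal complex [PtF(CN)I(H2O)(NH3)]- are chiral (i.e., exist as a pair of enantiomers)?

A trigonal bipyramid has two axial and three equatorial sites, which are chemically inequivalent.
Placing the ligands in turn and identifying arrangements related by rotation or reflection leaves 10 distinct geometric isomers.
Of these, 10 lack any improper symmetry element and so occur as enantiomeric pairs, giving 10 + 10 = 20 stereoisomers in total.

10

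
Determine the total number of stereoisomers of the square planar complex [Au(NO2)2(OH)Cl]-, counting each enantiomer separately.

2

In a square planar complex each vertex has one trans partner and two cis neighbours.
Working through the distinct placements yields 2 geometric isomers: NO2 cis; NO2 trans.
Each arrangement has an internal mirror plane or centre of symmetry, so none is chiral.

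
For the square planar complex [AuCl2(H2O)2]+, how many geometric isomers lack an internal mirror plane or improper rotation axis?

A square has two trans pairs of vertices; adjacent vertices are cis.
Working through the distinct placements yields 2 geometric isomers: Cl cis; Cl trans.
Each arrangement has an internal mirror plane or centre of symmetry, so none is chiral.

0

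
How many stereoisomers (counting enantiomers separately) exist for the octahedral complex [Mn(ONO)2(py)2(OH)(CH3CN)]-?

8

The six octahedral sites form three mutually perpendicular trans pairs.
The distinct arrangements are (6 in all): ONO trans, py trans; ONO cis, py cis (3 arrangements, 2 chiral); ONO cis, py trans; ONO trans, py cis.
Of these, 2 lack any improper symmetry element and so occur as enantiomeric pairs, giving 6 + 2 = 8 stereoisomers in total.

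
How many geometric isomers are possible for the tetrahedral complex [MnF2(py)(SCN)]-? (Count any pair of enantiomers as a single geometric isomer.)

1

Only one geometric arrangement is possible.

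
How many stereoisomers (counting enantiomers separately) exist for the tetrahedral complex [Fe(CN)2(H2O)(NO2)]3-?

1

Only one geometric arrangement is possible.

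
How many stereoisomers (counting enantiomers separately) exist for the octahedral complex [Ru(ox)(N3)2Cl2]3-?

4

An octahedron has six vertices in three trans pairs; every non-trans pair is cis.
Each ox is bidentate and must span two cis positions.
Working through the distinct placements yields 3 geometric isomers: N3 cis, Cl trans; N3 cis, Cl cis (chiral); N3 trans, Cl cis.
One of these lacks any improper symmetry element and so occurs as an enantiomeric pair, giving 3 + 1 = 4 stereoisomers in total.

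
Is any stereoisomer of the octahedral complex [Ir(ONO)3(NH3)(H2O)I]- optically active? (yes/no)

yes

In an octahedral complex each vertex has one trans partner and four cis neighbours.
The distinct arrangements are (4 in all): ONO mer (3 arrangements); ONO fac (chiral).
One of these lacks any improper symmetry element and so occurs as an enantiomeric pair, giving 4 + 1 = 5 stereoisomers in total.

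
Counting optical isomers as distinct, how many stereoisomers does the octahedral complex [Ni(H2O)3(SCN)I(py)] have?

There are 4 geometric isomers: H2O mer (3 arrangements); H2O fac (chiral).
One of these lacks any improper symmetry element and so occurs as an enantiomeric pair, giving 4 + 1 = 5 stereoisomers in total.

5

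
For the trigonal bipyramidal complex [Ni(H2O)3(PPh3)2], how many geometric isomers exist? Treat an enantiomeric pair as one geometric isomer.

In a trigonal bipyramid the two axial positions differ from the three equatorial ones.
There are 3 geometric isomers: PPh3 both equatorial; PPh3 one axial, one equatorial; PPh3 both axial.

3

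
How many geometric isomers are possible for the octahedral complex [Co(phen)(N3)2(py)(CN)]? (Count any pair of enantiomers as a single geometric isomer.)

An octahedron has six vertices in three trans pairs; every non-trans pair is cis.
Each phen is bidentate and must span two cis positions.
Working through the distinct placements yields 4 geometric isomers: N3 cis (3 arrangements, 2 chiral); N3 trans.

4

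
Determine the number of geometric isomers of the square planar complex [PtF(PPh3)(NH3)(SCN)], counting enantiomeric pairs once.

In a square planar complex each vertex has one trans partner and two cis neighbours.
Working through the distinct placements yields 3 geometric isomers: (F/PPh3 trans, NH3/SCN trans); (F/SCN trans, NH3/PPh3 trans); (F/NH3 trans, PPh3/SCN trans).

3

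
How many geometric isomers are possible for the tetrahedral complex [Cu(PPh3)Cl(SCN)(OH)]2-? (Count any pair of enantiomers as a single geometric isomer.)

Only one geometric arrangement is possible; it has no improper symmetry element, so it exists as a pair of enantiomers (2 stereoisomers).

1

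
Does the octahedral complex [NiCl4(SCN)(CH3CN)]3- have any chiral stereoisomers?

no

The six octahedral sites form three mutually perpendicular trans pairs.
Working through the distinct placements yields 2 geometric isomers: SCN and CH3CN mutually cis; SCN and CH3CN mutually trans.
Each arrangement has an internal mirror plane or centre of symmetry, so none is chiral.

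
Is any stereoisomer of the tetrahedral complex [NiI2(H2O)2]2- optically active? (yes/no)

All four vertices of a tetrahedron are equivalent and mutually adjacent, so cis/trans isomerism cannot arise.
Only one geometric arrangement is possible.

no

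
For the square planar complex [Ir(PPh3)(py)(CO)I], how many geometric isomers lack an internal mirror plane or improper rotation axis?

A square has two trans pairs of vertices; adjacent vertices are cis.
The distinct arrangements are (3 in all): (CO/PPh3 trans, I/py trans); (CO/py trans, I/PPh3 trans); (CO/I trans, PPh3/py trans).
Each arrangement has an internal mirror plane or centre of symmetry, so none is chiral.

0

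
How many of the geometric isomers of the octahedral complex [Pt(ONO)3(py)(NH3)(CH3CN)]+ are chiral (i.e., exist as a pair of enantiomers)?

1

The distinct arrangements are (4 in all): ONO mer (3 arrangements); ONO fac (chiral).
One of these lacks any improper symmetry element and so occurs as an enantiomeric pair, giving 4 + 1 = 5 stereoisomers in total.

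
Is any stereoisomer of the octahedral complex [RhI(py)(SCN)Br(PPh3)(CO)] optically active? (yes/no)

Placing the ligands in turn and identifying arrangements related by rotation or reflection leaves 15 distinct geometric isomers.
Of these, 15 lack any improper symmetry element and so occur as enantiomeric pairs, giving 15 + 15 = 30 stereoisomers in total.

yes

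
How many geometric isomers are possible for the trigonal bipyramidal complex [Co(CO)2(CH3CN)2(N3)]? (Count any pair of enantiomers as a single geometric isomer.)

5

In a trigonal bipyramid the two axial positions differ from the three equatorial ones.
Placing the ligands in turn and identifying arrangements related by rotation or reflection leaves 5 distinct geometric isomers.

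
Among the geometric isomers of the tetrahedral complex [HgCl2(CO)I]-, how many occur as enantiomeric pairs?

0

Only one geometric arrangement is possible.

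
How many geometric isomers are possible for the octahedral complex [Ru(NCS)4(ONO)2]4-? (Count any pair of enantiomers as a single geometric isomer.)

2

In an octahedral complex each vertex has one trans partner and four cis neighbours.
The distinct arrangements are (2 in all): ONO trans; ONO cis.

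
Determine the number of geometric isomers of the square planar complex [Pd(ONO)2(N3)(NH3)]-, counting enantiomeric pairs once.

Systematic placement gives 2 geometric isomers: ONO cis; ONO trans.

2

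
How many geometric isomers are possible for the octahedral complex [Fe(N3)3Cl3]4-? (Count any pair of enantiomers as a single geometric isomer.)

2

Systematic placement gives 2 geometric isomers: N3 mer; N3 fac.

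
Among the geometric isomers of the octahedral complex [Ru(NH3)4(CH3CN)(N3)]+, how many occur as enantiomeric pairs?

0

The six octahedral sites form three mutually perpendicular trans pairs.
The distinct arrangements are (2 in all): CH3CN and N3 mutually trans; CH3CN and N3 mutually cis.
Each arrangement has an internal mirror plane or centre of symmetry, so none is chiral.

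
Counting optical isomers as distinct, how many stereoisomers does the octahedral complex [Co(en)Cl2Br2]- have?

4

The six octahedral sites form three mutually perpendicular trans pairs.
Each en is bidentate and must span two cis positions.
There are 3 geometric isomers: Cl cis, Br trans; Cl cis, Br cis (chiral); Cl trans, Br cis.
One of these lacks any improper symmetry element and so occurs as an enantiomeric pair, giving 3 + 1 = 4 stereoisomers in total.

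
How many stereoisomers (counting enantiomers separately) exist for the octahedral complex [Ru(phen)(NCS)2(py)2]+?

Each phen is bidentate and must span two cis positions.
Working through the distinct placements yields 3 geometric isomers: NCS trans, py cis; NCS cis, py trans; NCS cis, py cis (chiral).
One of these lacks any improper symmetry element and so occurs as an enantiomeric pair, giving 3 + 1 = 4 stereoisomers in total.

4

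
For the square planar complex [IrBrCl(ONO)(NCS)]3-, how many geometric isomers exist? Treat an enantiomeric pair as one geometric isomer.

3

In a square planar complex each vertex has one trans partner and two cis neighbours.
Systematic placement gives 3 geometric isomers: (Br/NCS trans, Cl/ONO trans); (Br/ONO trans, Cl/NCS trans); (Br/Cl trans, NCS/ONO trans).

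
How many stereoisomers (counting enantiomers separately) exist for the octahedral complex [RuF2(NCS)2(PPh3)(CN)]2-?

8

There are 6 geometric isomers: F cis, NCS cis (3 arrangements, 2 chiral); F cis, NCS trans; F trans, NCS cis; F trans, NCS trans.
Of these, 2 lack any improper symmetry element and so occur as enantiomeric pairs, giving 6 + 2 = 8 stereoisomers in total.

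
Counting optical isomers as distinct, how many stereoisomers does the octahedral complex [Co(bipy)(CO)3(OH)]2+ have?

The six octahedral sites form three mutually perpendicular trans pairs.
Each bipy is bidentate and must span two cis positions.
The distinct arrangements are (2 in all): CO mer; CO fac.
Each arrangement has an internal mirror plane or centre of symmetry, so none is chiral.

2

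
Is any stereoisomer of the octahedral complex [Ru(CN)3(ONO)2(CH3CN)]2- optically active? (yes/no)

no

The six octahedral sites form three mutually perpendicular trans pairs.
Systematic placement gives 3 geometric isomers: CN mer, ONO trans; CN fac, ONO cis; CN mer, ONO cis.
Each arrangement has an internal mirror plane or centre of symmetry, so none is chiral.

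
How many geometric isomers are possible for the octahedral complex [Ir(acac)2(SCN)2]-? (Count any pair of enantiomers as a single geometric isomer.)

Each acac is bidentate and must span two cis positions.
Systematic placement gives 2 geometric isomers: SCN trans; SCN cis (chiral).

2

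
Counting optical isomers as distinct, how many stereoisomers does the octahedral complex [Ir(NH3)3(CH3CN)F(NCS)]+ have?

Systematic placement gives 4 geometric isomers: NH3 mer (3 arrangements); NH3 fac (chiral).
One of these lacks any improper symmetry element and so occurs as an enantiomeric pair, giving 4 + 1 = 5 stereoisomers in total.

5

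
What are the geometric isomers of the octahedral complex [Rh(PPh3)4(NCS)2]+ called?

In an octahedral complex each vertex has one trans partner and four cis neighbours.
Systematic placement gives 2 geometric isomers: NCS trans; NCS cis.

cis and trans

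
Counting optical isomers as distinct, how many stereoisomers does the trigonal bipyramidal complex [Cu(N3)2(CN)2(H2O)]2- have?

A trigonal bipyramid has two axial and three equatorial sites, which are chemically inequivalent.
Exhaustive case analysis gives 5 geometric isomers.
One of these lacks any improper symmetry element and so occurs as an enantiomeric pair, giving 5 + 1 = 6 stereoisomers in total.

6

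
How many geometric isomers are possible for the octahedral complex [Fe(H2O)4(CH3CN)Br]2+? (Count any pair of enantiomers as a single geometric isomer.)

2

In an octahedral complex each vertex has one trans partner and four cis neighbours.
Systematic placement gives 2 geometric isomers: CH3CN and Br mutually trans; CH3CN and Br mutually cis.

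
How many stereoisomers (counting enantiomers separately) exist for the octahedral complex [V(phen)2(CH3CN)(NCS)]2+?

3

An octahedron has six vertices in three trans pairs; every non-trans pair is cis.
Each phen is bidentate and must span two cis positions.
The distinct arrangements are (2 in all): CH3CN and NCS mutually trans; CH3CN and NCS mutually cis (chiral).
One of these lacks any improper symmetry element and so occurs as an enantiomeric pair, giving 2 + 1 = 3 stereoisomers in total.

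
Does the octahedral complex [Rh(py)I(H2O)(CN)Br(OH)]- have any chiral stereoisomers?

An octahedron has six vertices in three trans pairs; every non-trans pair is cis.
Exhaustive case analysis gives 15 geometric isomers.
Of these, 15 lack any improper symmetry element and so occur as enantiomeric pairs, giving 15 + 15 = 30 stereoisomers in total.

yes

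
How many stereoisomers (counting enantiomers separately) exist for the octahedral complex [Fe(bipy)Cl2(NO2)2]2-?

An octahedron has six vertices in three trans pairs; every non-trans pair is cis.
Each bipy is bidentate and must span two cis positions.
Systematic placement gives 3 geometric isomers: Cl trans, NO2 cis; Cl cis, NO2 cis (chiral); Cl cis, NO2 trans.
One of these lacks any improper symmetry element and so occurs as an enantiomeric pair, giving 3 + 1 = 4 stereoisomers in total.

4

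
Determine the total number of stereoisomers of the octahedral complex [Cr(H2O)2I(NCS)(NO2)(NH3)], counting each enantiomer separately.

The six octahedral sites form three mutually perpendicular trans pairs.
Placing the ligands in turn and identifying arrangements related by rotation or reflection leaves 9 distinct geometric isomers.
Of these, 6 lack any improper symmetry element and so occur as enantiomeric pairs, giving 9 + 6 = 15 stereoisomers in total.

15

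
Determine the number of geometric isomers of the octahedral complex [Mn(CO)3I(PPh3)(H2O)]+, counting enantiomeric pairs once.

4

An octahedron has six vertices in three trans pairs; every non-trans pair is cis.
Working through the distinct placements yields 4 geometric isomers: CO mer (3 arrangements); CO fac (chiral).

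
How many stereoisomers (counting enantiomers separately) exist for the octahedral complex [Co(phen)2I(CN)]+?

3

In an octahedral complex each vertex has one trans partner and four cis neighbours.
Each phen is bidentate and must span two cis positions.
There are 2 geometric isomers: I and CN mutually trans; I and CN mutually cis (chiral).
One of these lacks any improper symmetry element and so occurs as an enantiomeric pair, giving 2 + 1 = 3 stereoisomers in total.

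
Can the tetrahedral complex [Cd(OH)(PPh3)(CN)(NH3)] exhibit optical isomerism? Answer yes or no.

All four vertices of a tetrahedron are equivalent and mutually adjacent, so cis/trans isomerism cannot arise.
Only one geometric arrangement is possible; it has no improper symmetry element, so it exists as a pair of enantiomers (2 stereoisomers).

yes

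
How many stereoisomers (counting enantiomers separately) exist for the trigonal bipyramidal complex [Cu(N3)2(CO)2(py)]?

A trigonal bipyramid has two axial and three equatorial sites, which are chemically inequivalent.
Exhaustive case analysis gives 5 geometric isomers.
One of these lacks any improper symmetry element and so occurs as an enantiomeric pair, giving 5 + 1 = 6 stereoisomers in total.

6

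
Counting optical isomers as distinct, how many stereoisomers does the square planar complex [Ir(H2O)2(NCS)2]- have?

2

In a square planar complex each vertex has one trans partner and two cis neighbours.
There are 2 geometric isomers: H2O cis; H2O trans.
Each arrangement has an internal mirror plane or centre of symmetry, so none is chiral.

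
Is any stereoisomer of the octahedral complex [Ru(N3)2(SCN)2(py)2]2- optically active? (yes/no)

In an octahedral complex each vertex has one trans partner and four cis neighbours.
Systematic placement gives 5 geometric isomers: N3 trans, SCN trans, py trans; N3 trans, SCN cis, py cis; N3 cis, SCN cis, py trans; N3 cis, SCN cis, py cis (chiral); N3 cis, SCN trans, py cis.
One of these lacks any improper symmetry element and so occurs as an enantiomeric pair, giving 5 + 1 = 6 stereoisomers in total.

yes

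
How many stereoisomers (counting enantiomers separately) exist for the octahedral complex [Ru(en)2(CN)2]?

3

In an octahedral complex each vertex has one trans partner and four cis neighbours.
Each en is bidentate and must span two cis positions.
Systematic placement gives 2 geometric isomers: CN trans; CN cis (chiral).
One of these lacks any improper symmetry element and so occurs as an enantiomeric pair, giving 2 + 1 = 3 stereoisomers in total.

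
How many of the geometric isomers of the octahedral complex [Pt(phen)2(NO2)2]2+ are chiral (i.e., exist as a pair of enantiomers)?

1

In an octahedral complex each vertex has one trans partner and four cis neighbours.
Each phen is bidentate and must span two cis positions.
Systematic placement gives 2 geometric isomers: NO2 trans; NO2 cis (chiral).
One of these lacks any improper symmetry element and so occurs as an enantiomeric pair, giving 2 + 1 = 3 stereoisomers in total.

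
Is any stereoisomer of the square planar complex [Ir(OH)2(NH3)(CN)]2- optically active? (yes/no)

no

A square has two trans pairs of vertices; adjacent vertices are cis.
The distinct arrangements are (2 in all): OH cis; OH trans.
Each arrangement has an internal mirror plane or centre of symmetry, so none is chiral.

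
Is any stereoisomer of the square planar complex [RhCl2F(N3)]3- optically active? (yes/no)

In a square planar complex each vertex has one trans partner and two cis neighbours.
Working through the distinct placements yields 2 geometric isomers: Cl cis; Cl trans.
Each arrangement has an internal mirror plane or centre of symmetry, so none is chiral.

no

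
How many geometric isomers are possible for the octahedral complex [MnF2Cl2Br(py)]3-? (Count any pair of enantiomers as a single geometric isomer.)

6

An octahedron has six vertices in three trans pairs; every non-trans pair is cis.
Systematic placement gives 6 geometric isomers: F cis, Cl cis (3 arrangements, 2 chiral); F trans, Cl cis; F cis, Cl trans; F trans, Cl trans.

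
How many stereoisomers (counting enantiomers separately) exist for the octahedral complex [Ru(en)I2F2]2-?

4

In an octahedral complex each vertex has one trans partner and four cis neighbours.
Each en is bidentate and must span two cis positions.
Working through the distinct placements yields 3 geometric isomers: I cis, F trans; I cis, F cis (chiral); I trans, F cis.
One of these lacks any improper symmetry element and so occurs as an enantiomeric pair, giving 3 + 1 = 4 stereoisomers in total.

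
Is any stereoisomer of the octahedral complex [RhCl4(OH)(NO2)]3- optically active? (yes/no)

no

The six octahedral sites form three mutually perpendicular trans pairs.
The distinct arrangements are (2 in all): OH and NO2 mutually trans; OH and NO2 mutually cis.
Each arrangement has an internal mirror plane or centre of symmetry, so none is chiral.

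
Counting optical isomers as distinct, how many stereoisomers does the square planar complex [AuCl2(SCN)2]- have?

2

In a square planar complex each vertex has one trans partner and two cis neighbours.
Systematic placement gives 2 geometric isomers: Cl cis; Cl trans.
Each arrangement has an internal mirror plane or centre of symmetry, so none is chiral.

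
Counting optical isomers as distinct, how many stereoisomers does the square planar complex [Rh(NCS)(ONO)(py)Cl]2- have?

3

In a square planar complex each vertex has one trans partner and two cis neighbours.
Working through the distinct placements yields 3 geometric isomers: (Cl/ONO trans, NCS/py trans); (Cl/py trans, NCS/ONO trans); (Cl/NCS trans, ONO/py trans).
Each arrangement has an internal mirror plane or centre of symmetry, so none is chiral.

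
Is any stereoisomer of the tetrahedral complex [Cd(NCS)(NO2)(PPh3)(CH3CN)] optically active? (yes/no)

yes

Only one geometric arrangement is possible; it has no improper symmetry element, so it exists as a pair of enantiomers (2 stereoisomers).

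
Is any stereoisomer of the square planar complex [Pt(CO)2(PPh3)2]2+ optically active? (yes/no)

no

In a square planar complex each vertex has one trans partner and two cis neighbours.
There are 2 geometric isomers: CO cis; CO trans.
Each arrangement has an internal mirror plane or centre of symmetry, so none is chiral.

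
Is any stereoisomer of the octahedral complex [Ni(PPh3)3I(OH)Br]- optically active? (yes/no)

In an octahedral complex each vertex has one trans partner and four cis neighbours.
Working through the distinct placements yields 4 geometric isomers: PPh3 mer (3 arrangements); PPh3 fac (chiral).
One of these lacks any improper symmetry element and so occurs as an enantiomeric pair, giving 4 + 1 = 5 stereoisomers in total.

yes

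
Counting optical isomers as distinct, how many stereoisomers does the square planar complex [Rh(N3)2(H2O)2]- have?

A square has two trans pairs of vertices; adjacent vertices are cis.
The distinct arrangements are (2 in all): N3 cis; N3 trans.
Each arrangement has an internal mirror plane or centre of symmetry, so none is chiral.

2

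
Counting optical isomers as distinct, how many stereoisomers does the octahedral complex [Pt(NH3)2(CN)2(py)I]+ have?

8

In an octahedral complex each vertex has one trans partner and four cis neighbours.
The distinct arrangements are (6 in all): NH3 cis, CN trans; NH3 trans, CN trans; NH3 cis, CN cis (3 arrangements, 2 chiral); NH3 trans, CN cis.
Of these, 2 lack any improper symmetry element and so occur as enantiomeric pairs, giving 6 + 2 = 8 stereoisomers in total.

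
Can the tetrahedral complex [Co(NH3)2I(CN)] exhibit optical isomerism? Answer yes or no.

no

All four vertices of a tetrahedron are equivalent and mutually adjacent, so cis/trans isomerism cannot arise.
Only one geometric arrangement is possible.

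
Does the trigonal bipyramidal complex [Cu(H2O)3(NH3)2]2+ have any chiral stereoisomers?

In a trigonal bipyramid the two axial positions differ from the three equatorial ones.
The distinct arrangements are (3 in all): NH3 both equatorial; NH3 one axial, one equatorial; NH3 both axial.
Each arrangement has an internal mirror plane or centre of symmetry, so none is chiral.

no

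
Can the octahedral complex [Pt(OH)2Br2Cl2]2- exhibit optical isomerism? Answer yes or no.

yes

An octahedron has six vertices in three trans pairs; every non-trans pair is cis.
There are 5 geometric isomers: OH trans, Br trans, Cl trans; OH cis, Br trans, Cl cis; OH trans, Br cis, Cl cis; OH cis, Br cis, Cl cis (chiral); OH cis, Br cis, Cl trans.
One of these lacks any improper symmetry element and so occurs as an enantiomeric pair, giving 5 + 1 = 6 stereoisomers in total.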